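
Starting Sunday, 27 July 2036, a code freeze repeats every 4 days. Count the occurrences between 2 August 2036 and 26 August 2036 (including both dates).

6

Occurrences land 4·i days after 27 July 2036 for i = 0, 1, 2, …
2 August 2036 is 6 days after the start; 6 ÷ 4 = 1 remainder 2; since the remainder is 2, round up to i = 2. First occurrence in the window: #3 on 4 August 2036 (2×4 = 8 days in).
26 August 2036 is 30 days after the start; 30 ÷ 4 = 7 remainder 2. Last occurrence in the window: #8 on 24 August 2036.
Occurrences #3 through #8: 6 in total.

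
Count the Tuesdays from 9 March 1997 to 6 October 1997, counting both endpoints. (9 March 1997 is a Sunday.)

30

9 March 1997 is a Sunday; the first Tuesday on or after it is 11 March 1997 (2 days later).
From 11 March 1997 to 6 October 1997: 20 + 30 + 31 + 30 + 31 + 31 + 30 + 6 = 209 days (rest of March, April, May, June, July, August, September, October).
209 ÷ 7 = 29 full weeks with remainder 6, so 29 more Tuesdays after the first → 30.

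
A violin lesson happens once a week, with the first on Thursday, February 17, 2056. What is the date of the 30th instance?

The 30th occurrence is 29 intervals after the first: 29 × 7 = 203 days after February 17, 2056.
February has 29 days — 12 days to the end of February leaves 191.
March has 31 days (160 left).
April has 30 days (130 left).
May has 31 days (99 left).
June has 30 days (69 left).
July has 31 days (38 left).
August has 31 days (7 left).
7 days into September → September 7, 2056.

September 7, 2056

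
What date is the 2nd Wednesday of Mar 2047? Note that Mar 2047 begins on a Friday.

Mar 2047 begins on a Friday, so the first Wednesday is Mar 6 (5 days later).
The 2nd Wednesday is 1 weeks later: 6 + 7 = 13.

Mar 13, 2047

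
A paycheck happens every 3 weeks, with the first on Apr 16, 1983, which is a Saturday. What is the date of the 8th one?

The 8th occurrence is 7 intervals after the first: 7 × 21 = 147 days after Apr 16, 1983.
Apr has 30 days — 14 days to the end of Apr leaves 133.
May has 31 days (102 left).
Jun has 30 days (72 left).
Jul has 31 days (41 left).
Aug has 31 days (10 left).
10 days into Sep → Sep 10, 1983.

Sep 10, 1983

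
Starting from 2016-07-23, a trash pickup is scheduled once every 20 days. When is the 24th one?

2017-10-26

The 24th occurrence is 23 intervals after the first: 23 × 20 = 460 days after 2016-07-23.
July has 31 days — 8 days to the end of July leaves 452.
From end of July to end of 2016 is 153 days (299 left).
January has 31 days (268 left).
February has 28 days (240 left).
March has 31 days (209 left).
April has 30 days (179 left).
May has 31 days (148 left).
June has 30 days (118 left).
July has 31 days (87 left).
August has 31 days (56 left).
September has 30 days (26 left).
26 days into October → 2017-10-26.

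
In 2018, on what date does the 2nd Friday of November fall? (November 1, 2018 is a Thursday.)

2018-11-09

November 2018 begins on a Thursday, so the first Friday is November 2 (1 day later).
The 2nd Friday is 1 weeks later: 2 + 7 = 9.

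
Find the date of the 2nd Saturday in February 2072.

The first Saturday of February 2072 is February 6.
The 2nd Saturday is 1 weeks later: 6 + 7 = 13.

2072-02-13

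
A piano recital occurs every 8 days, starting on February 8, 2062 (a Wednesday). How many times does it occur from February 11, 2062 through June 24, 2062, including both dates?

17

Occurrences land 8·i days after February 8, 2062 for i = 0, 1, 2, …
February 11, 2062 is 3 days after the start; 3 ÷ 8 = 0 remainder 3; since the remainder is 3, round up to i = 1. First occurrence in the window: #2 on February 16, 2062 (1×8 = 8 days in).
June 24, 2062 is 136 days after the start; 136 ÷ 8 = 17 remainder 0. Last occurrence in the window: #18 on June 24, 2062.
Occurrences #2 through #18: 17 in total.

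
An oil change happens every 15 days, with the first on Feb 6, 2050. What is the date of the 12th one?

The 12th occurrence is 11 intervals after the first: 11 × 15 = 165 days after Feb 6, 2050.
Feb has 28 days — 22 days to the end of Feb leaves 143.
Mar has 31 days (112 left).
Apr has 30 days (82 left).
May has 31 days (51 left).
Jun has 30 days (21 left).
21 days into Jul → Jul 21, 2050.

Jul 21, 2050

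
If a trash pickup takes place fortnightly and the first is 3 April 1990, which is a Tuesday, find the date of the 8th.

10 July 1990

The 8th occurrence is 7 intervals after the first: 7 × 14 = 98 days after 3 April 1990.
April has 30 days — 27 days to the end of April leaves 71.
May has 31 days (40 left).
June has 30 days (10 left).
10 days into July → 10 July 1990.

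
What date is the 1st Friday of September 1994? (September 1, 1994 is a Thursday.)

1994-09-02

September 1994 begins on a Thursday, so the first Friday is September 2 (1 day later).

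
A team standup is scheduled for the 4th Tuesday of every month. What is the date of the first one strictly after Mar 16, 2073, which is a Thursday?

Mar 2073 starts on a Wednesday; its first Tuesday is the 7th, so the 4th Tuesday is the 28th — Mar 28, 2073.
Mar 28, 2073 is after Mar 16, 2073, so that is the next one.

Mar 28, 2073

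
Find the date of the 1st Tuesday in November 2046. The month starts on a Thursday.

November 2046 begins on a Thursday, so the first Tuesday is November 6 (5 days later).

November 6, 2046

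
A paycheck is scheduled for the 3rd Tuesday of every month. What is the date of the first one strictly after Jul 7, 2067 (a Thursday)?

Jul 2067 starts on a Friday; its first Tuesday is the 5th, so the 3rd Tuesday is the 19th — Jul 19, 2067.
Jul 19, 2067 is after Jul 7, 2067, so that is the next one.

Jul 19, 2067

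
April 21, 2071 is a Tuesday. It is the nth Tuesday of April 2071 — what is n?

3rd

Day 21 falls in week ⌈21/7⌉ of the month.
Days 1–7 hold the 1st Tuesday, 8–14 the 2nd, 15–21 the 3rd, 22–28 the 4th, 29–31 the 5th.
21 is in the range for the 3rd.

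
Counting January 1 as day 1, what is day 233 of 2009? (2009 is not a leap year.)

August 21, 2009

January has 31 days (233 − 31 = 202 remain).
February has 28 days (202 − 28 = 174 remain).
March has 31 days (174 − 31 = 143 remain).
April has 30 days (143 − 30 = 113 remain).
May has 31 days (113 − 31 = 82 remain).
June has 30 days (82 − 30 = 52 remain).
July has 31 days (52 − 31 = 21 remain).
21 into August → August 21.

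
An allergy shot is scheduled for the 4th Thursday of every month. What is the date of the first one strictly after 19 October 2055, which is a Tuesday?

October 2055 starts on a Friday; its first Thursday is the 7th, so the 4th Thursday is the 28th — 28 October 2055.
28 October 2055 is after 19 October 2055, so that is the next one.

28 October 2055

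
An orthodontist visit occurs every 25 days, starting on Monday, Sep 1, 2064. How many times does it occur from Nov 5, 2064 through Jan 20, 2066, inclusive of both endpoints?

Occurrences land 25·i days after Sep 1, 2064 for i = 0, 1, 2, …
Nov 5, 2064 is 65 days after the start; 65 ÷ 25 = 2 remainder 15; since the remainder is 15, round up to i = 3. First occurrence in the window: #4 on Nov 15, 2064 (3×25 = 75 days in).
Jan 20, 2066 is 506 days after the start; 506 ÷ 25 = 20 remainder 6. Last occurrence in the window: #21 on Jan 14, 2066.
Occurrences #4 through #21: 18 in total.

18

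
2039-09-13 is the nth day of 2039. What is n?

256

Days in months before September: 31 + 28 + 31 + 30 + 31 + 30 + 31 + 31 = 243.
Plus 13 days into September → day 256.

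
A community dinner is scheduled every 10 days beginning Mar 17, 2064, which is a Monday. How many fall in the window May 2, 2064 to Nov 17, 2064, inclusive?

Occurrences land 10·i days after Mar 17, 2064 for i = 0, 1, 2, …
May 2, 2064 is 46 days after the start; 46 ÷ 10 = 4 remainder 6; since the remainder is 6, round up to i = 5. First occurrence in the window: #6 on May 6, 2064 (5×10 = 50 days in).
Nov 17, 2064 is 245 days after the start; 245 ÷ 10 = 24 remainder 5. Last occurrence in the window: #25 on Nov 12, 2064.
Occurrences #6 through #25: 20 in total.

20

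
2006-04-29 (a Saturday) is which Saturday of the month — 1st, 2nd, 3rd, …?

Day 29 falls in week ⌈29/7⌉ of the month.
Days 1–7 hold the 1st Saturday, 8–14 the 2nd, 15–21 the 3rd, 22–28 the 4th, 29–31 the 5th.
29 is in the range for the 5th.

5th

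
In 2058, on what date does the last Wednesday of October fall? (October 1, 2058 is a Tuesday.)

October 2058 begins on a Tuesday, so the first Wednesday is October 2 (1 day later).
October 2058 has 31 days. Adding weeks: 2, 9, 16, 23, 30 — the last one ≤ 31 is the 30th.

October 30, 2058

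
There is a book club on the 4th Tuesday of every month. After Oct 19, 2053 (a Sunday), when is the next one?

Oct 28, 2053

Oct 2053 starts on a Wednesday; its first Tuesday is the 7th, so the 4th Tuesday is the 28th — Oct 28, 2053.
Oct 28, 2053 is after Oct 19, 2053, so that is the next one.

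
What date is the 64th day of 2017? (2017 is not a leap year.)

March 5, 2017

January has 31 days (64 − 31 = 33 remain).
February has 28 days (33 − 28 = 5 remain).
5 into March → March 5.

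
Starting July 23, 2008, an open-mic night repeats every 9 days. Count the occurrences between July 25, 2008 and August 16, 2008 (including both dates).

2

Occurrences land 9·i days after July 23, 2008 for i = 0, 1, 2, …
July 25, 2008 is 2 days after the start; 2 ÷ 9 = 0 remainder 2; since the remainder is 2, round up to i = 1. First occurrence in the window: #2 on August 1, 2008 (1×9 = 9 days in).
August 16, 2008 is 24 days after the start; 24 ÷ 9 = 2 remainder 6. Last occurrence in the window: #3 on August 10, 2008.
Occurrences #2 through #3: 2 in total.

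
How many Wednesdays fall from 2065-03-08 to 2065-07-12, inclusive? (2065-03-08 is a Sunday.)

2065-03-08 is a Sunday; the first Wednesday on or after it is 2065-03-11 (3 days later).
From 2065-03-11 to 2065-07-12: 20 + 30 + 31 + 30 + 12 = 123 days (rest of March, April, May, June, July).
123 ÷ 7 = 17 full weeks with remainder 4, so 17 more Wednesdays after the first → 18.

18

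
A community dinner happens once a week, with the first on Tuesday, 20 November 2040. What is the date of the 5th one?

The 5th occurrence is 4 intervals after the first: 4 × 7 = 28 days after 20 November 2040.
November has 30 days — 10 days to the end of November leaves 18.
18 days into December → 18 December 2040.

18 December 2040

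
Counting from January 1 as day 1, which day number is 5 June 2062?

156

Days in months before June: 31 + 28 + 31 + 30 + 31 = 151.
Plus 5 days into June → day 156.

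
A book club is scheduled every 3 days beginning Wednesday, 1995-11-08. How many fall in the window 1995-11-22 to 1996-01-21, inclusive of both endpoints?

20

Occurrences land 3·i days after 1995-11-08 for i = 0, 1, 2, …
1995-11-22 is 14 days after the start; 14 ÷ 3 = 4 remainder 2; since the remainder is 2, round up to i = 5. First occurrence in the window: #6 on 1995-11-23 (5×3 = 15 days in).
1996-01-21 is 74 days after the start; 74 ÷ 3 = 24 remainder 2. Last occurrence in the window: #25 on 1996-01-19.
Occurrences #6 through #25: 20 in total.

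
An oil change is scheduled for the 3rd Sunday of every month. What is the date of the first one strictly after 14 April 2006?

16 April 2006

April 2006 starts on a Saturday; its first Sunday is the 2nd, so the 3rd Sunday is the 16th — 16 April 2006.
16 April 2006 is after 14 April 2006, so that is the next one.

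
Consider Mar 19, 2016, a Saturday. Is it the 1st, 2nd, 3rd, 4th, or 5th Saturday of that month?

Day 19 falls in week ⌈19/7⌉ of the month.
Days 1–7 hold the 1st Saturday, 8–14 the 2nd, 15–21 the 3rd, 22–28 the 4th, 29–31 the 5th.
19 is in the range for the 3rd.

3rd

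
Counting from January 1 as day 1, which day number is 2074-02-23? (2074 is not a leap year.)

Days in months before February: 31 = 31.
Plus 23 days into February → day 54.

54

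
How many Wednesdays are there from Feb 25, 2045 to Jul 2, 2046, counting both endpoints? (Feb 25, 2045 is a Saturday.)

Feb 25, 2045 is a Saturday; the first Wednesday on or after it is Mar 1, 2045 (4 days later).
From Mar 1, 2045 to Jul 2, 2046: 305 + 183 = 488 days (rest of 2045, to Jul 2, 2046 in 2046).
488 ÷ 7 = 69 full weeks with remainder 5, so 69 more Wednesdays after the first → 70.

70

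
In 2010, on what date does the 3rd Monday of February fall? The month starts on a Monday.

February 2010 begins on a Monday, so the first Monday is February 1.
The 3rd Monday is 2 weeks later: 1 + 14 = 15.

15 February 2010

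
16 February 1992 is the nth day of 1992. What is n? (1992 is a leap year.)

Days in months before February: 31 = 31.
Plus 16 days into February → day 47.

47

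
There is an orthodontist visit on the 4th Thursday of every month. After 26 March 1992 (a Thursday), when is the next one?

23 April 1992

March 1992 starts on a Sunday; its first Thursday is the 5th, so the 4th Thursday is the 26th — 26 March 1992.
That is not after 26 March 1992, so look at April 1992.
April 1992 starts on a Wednesday; its first Thursday is the 2nd, so the 4th Thursday is the 23rd — 23 April 1992.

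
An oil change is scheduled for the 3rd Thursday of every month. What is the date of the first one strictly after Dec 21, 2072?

Dec 2072 starts on a Thursday; its first Thursday is the 1st, so the 3rd Thursday is the 15th — Dec 15, 2072.
That is not after Dec 21, 2072, so look at Jan 2073.
Jan 2073 starts on a Sunday; its first Thursday is the 5th, so the 3rd Thursday is the 19th — Jan 19, 2073.

Jan 19, 2073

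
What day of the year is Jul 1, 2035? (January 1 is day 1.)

Days in months before Jul: 31 + 28 + 31 + 30 + 31 + 30 = 181.
Plus 1 day into Jul → day 182.

182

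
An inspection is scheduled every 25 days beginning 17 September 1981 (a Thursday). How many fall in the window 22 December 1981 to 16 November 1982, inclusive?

Occurrences land 25·i days after 17 September 1981 for i = 0, 1, 2, …
22 December 1981 is 96 days after the start; 96 ÷ 25 = 3 remainder 21; since the remainder is 21, round up to i = 4. First occurrence in the window: #5 on 26 December 1981 (4×25 = 100 days in).
16 November 1982 is 425 days after the start; 425 ÷ 25 = 17 remainder 0. Last occurrence in the window: #18 on 16 November 1982.
Occurrences #5 through #18: 14 in total.

14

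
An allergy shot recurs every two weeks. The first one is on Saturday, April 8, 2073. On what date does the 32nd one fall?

The 32nd occurrence is 31 intervals after the first: 31 × 14 = 434 days after April 8, 2073.
April has 30 days — 22 days to the end of April leaves 412.
From end of April to end of 2073 is 245 days (167 left).
January has 31 days (136 left).
February has 28 days (108 left).
March has 31 days (77 left).
April has 30 days (47 left).
May has 31 days (16 left).
16 days into June → June 16, 2074.

June 16, 2074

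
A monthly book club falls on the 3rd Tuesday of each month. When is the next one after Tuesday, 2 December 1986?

16 December 1986

December 1986 starts on a Monday; its first Tuesday is the 2nd, so the 3rd Tuesday is the 16th — 16 December 1986.
16 December 1986 is after 2 December 1986, so that is the next one.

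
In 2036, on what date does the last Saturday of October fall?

The first Saturday of October 2036 is October 4.
October 2036 has 31 days. Adding weeks: 4, 11, 18, 25 — the last one ≤ 31 is the 25th.

25 October 2036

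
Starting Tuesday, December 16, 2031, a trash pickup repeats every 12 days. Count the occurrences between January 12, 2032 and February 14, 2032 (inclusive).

3

Occurrences land 12·i days after December 16, 2031 for i = 0, 1, 2, …
January 12, 2032 is 27 days after the start; 27 ÷ 12 = 2 remainder 3; since the remainder is 3, round up to i = 3. First occurrence in the window: #4 on January 21, 2032 (3×12 = 36 days in).
February 14, 2032 is 60 days after the start; 60 ÷ 12 = 5 remainder 0. Last occurrence in the window: #6 on February 14, 2032.
Occurrences #4 through #6: 3 in total.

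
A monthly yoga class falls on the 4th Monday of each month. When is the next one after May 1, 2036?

May 2036 starts on a Thursday; its first Monday is the 5th, so the 4th Monday is the 26th — May 26, 2036.
May 26, 2036 is after May 1, 2036, so that is the next one.

May 26, 2036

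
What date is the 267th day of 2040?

23 September 2040

January has 31 days (267 − 31 = 236 remain).
February has 29 days (236 − 29 = 207 remain).
March has 31 days (207 − 31 = 176 remain).
April has 30 days (176 − 30 = 146 remain).
May has 31 days (146 − 31 = 115 remain).
June has 30 days (115 − 30 = 85 remain).
July has 31 days (85 − 31 = 54 remain).
August has 31 days (54 − 31 = 23 remain).
23 into September → September 23.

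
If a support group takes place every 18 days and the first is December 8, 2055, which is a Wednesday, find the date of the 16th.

The 16th occurrence is 15 intervals after the first: 15 × 18 = 270 days after December 8, 2055.
December has 31 days — 23 days to the end of December leaves 247.
January has 31 days (216 left).
February has 29 days (187 left).
March has 31 days (156 left).
April has 30 days (126 left).
May has 31 days (95 left).
June has 30 days (65 left).
July has 31 days (34 left).
August has 31 days (3 left).
3 days into September → September 3, 2056.

September 3, 2056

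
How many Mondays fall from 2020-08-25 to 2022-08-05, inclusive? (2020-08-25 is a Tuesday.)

2020-08-25 is a Tuesday; the first Monday on or after it is 2020-08-31 (6 days later).
From 2020-08-31 to 2022-08-05: 122 + 365 + 217 = 704 days (rest of 2020, 2021, to 2022-08-05 in 2022).
704 ÷ 7 = 100 full weeks with remainder 4, so 100 more Mondays after the first → 101.

101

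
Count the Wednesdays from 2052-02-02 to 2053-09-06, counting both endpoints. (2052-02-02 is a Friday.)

83

2052-02-02 is a Friday; the first Wednesday on or after it is 2052-02-07 (5 days later).
From 2052-02-07 to 2053-09-06: 328 + 249 = 577 days (rest of 2052, to 2053-09-06 in 2053).
577 ÷ 7 = 82 full weeks with remainder 3, so 82 more Wednesdays after the first → 83.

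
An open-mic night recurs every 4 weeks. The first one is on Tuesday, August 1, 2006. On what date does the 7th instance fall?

January 16, 2007

The 7th occurrence is 6 intervals after the first: 6 × 28 = 168 days after August 1, 2006.
August has 31 days — 30 days to the end of August leaves 138.
September has 30 days (108 left).
October has 31 days (77 left).
November has 30 days (47 left).
December has 31 days (16 left).
16 days into January → January 16, 2007.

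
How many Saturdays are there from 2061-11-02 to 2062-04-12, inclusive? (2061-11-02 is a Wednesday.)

2061-11-02 is a Wednesday; the first Saturday on or after it is 2061-11-05 (3 days later).
From 2061-11-05 to 2062-04-12: 25 + 31 + 31 + 28 + 31 + 12 = 158 days (rest of November, December, January, February, March, April).
158 ÷ 7 = 22 full weeks with remainder 4, so 22 more Saturdays after the first → 23.

23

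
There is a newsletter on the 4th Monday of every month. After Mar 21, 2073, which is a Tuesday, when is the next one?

Mar 27, 2073

Mar 2073 starts on a Wednesday; its first Monday is the 6th, so the 4th Monday is the 27th — Mar 27, 2073.
Mar 27, 2073 is after Mar 21, 2073, so that is the next one.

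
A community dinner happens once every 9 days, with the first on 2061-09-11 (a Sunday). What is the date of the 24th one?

The 24th occurrence is 23 intervals after the first: 23 × 9 = 207 days after 2061-09-11.
September has 30 days — 19 days to the end of September leaves 188.
October has 31 days (157 left).
November has 30 days (127 left).
December has 31 days (96 left).
January has 31 days (65 left).
February has 28 days (37 left).
March has 31 days (6 left).
6 days into April → 2062-04-06.

2062-04-06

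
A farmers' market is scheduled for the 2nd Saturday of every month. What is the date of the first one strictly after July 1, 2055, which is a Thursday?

July 10, 2055

July 2055 starts on a Thursday; its first Saturday is the 3rd, so the 2nd Saturday is the 10th — July 10, 2055.
July 10, 2055 is after July 1, 2055, so that is the next one.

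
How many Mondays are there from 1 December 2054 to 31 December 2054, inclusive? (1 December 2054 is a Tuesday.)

1 December 2054 is a Tuesday; the first Monday on or after it is 7 December 2054 (6 days later).
From 7 December 2054 to 31 December 2054 is 31 − 7 = 24 days.
24 ÷ 7 = 3 full weeks with remainder 3, so 3 more Mondays after the first → 4.

4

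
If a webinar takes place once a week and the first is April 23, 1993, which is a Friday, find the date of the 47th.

The 47th occurrence is 46 intervals after the first: 46 × 7 = 322 days after April 23, 1993.
April has 30 days — 7 days to the end of April leaves 315.
May has 31 days (284 left).
June has 30 days (254 left).
July has 31 days (223 left).
August has 31 days (192 left).
September has 30 days (162 left).
October has 31 days (131 left).
November has 30 days (101 left).
December has 31 days (70 left).
January has 31 days (39 left).
February has 28 days (11 left).
11 days into March → March 11, 1994.

March 11, 1994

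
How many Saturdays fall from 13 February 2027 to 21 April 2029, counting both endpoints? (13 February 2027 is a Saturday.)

13 February 2027 is a Saturday; the first Saturday on or after it is 13 February 2027.
From 13 February 2027 to 21 April 2029: 321 + 366 + 111 = 798 days (rest of 2027, 2028, to 21 April 2029 in 2029).
798 ÷ 7 = 114 full weeks with remainder 0, so 114 more Saturdays after the first → 115.

115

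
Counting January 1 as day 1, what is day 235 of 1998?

1998-08-23

January has 31 days (235 − 31 = 204 remain).
February has 28 days (204 − 28 = 176 remain).
March has 31 days (176 − 31 = 145 remain).
April has 30 days (145 − 30 = 115 remain).
May has 31 days (115 − 31 = 84 remain).
June has 30 days (84 − 30 = 54 remain).
July has 31 days (54 − 31 = 23 remain).
23 into August → August 23.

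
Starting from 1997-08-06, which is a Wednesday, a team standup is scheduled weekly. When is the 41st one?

1998-05-13

The 41st occurrence is 40 intervals after the first: 40 × 7 = 280 days after 1997-08-06.
August has 31 days — 25 days to the end of August leaves 255.
September has 30 days (225 left).
October has 31 days (194 left).
November has 30 days (164 left).
December has 31 days (133 left).
January has 31 days (102 left).
February has 28 days (74 left).
March has 31 days (43 left).
April has 30 days (13 left).
13 days into May → 1998-05-13.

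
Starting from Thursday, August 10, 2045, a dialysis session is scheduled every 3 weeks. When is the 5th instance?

November 2, 2045

The 5th occurrence is 4 intervals after the first: 4 × 21 = 84 days after August 10, 2045.
August has 31 days — 21 days to the end of August leaves 63.
September has 30 days (33 left).
October has 31 days (2 left).
2 days into November → November 2, 2045.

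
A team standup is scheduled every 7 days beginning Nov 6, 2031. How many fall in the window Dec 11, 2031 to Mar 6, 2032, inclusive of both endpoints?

Occurrences land 7·i days after Nov 6, 2031 for i = 0, 1, 2, …
Dec 11, 2031 is 35 days after the start; 35 ÷ 7 = 5 remainder 0. First occurrence in the window: #6 on Dec 11, 2031 (5×7 = 35 days in).
Mar 6, 2032 is 121 days after the start; 121 ÷ 7 = 17 remainder 2. Last occurrence in the window: #18 on Mar 4, 2032.
Occurrences #6 through #18: 13 in total.

13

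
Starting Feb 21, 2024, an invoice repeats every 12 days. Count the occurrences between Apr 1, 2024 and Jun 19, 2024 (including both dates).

Occurrences land 12·i days after Feb 21, 2024 for i = 0, 1, 2, …
Apr 1, 2024 is 40 days after the start; 40 ÷ 12 = 3 remainder 4; since the remainder is 4, round up to i = 4. First occurrence in the window: #5 on Apr 9, 2024 (4×12 = 48 days in).
Jun 19, 2024 is 119 days after the start; 119 ÷ 12 = 9 remainder 11. Last occurrence in the window: #10 on Jun 8, 2024.
Occurrences #5 through #10: 6 in total.

6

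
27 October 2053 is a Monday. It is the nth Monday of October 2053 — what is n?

Day 27 falls in week ⌈27/7⌉ of the month.
Days 1–7 hold the 1st Monday, 8–14 the 2nd, 15–21 the 3rd, 22–28 the 4th, 29–31 the 5th.
27 is in the range for the 4th.

4th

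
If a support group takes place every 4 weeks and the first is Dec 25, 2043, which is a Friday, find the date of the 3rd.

The 3rd occurrence is 2 intervals after the first: 2 × 28 = 56 days after Dec 25, 2043.
Dec has 31 days — 6 days to the end of Dec leaves 50.
Jan has 31 days (19 left).
19 days into Feb → Feb 19, 2044.

Feb 19, 2044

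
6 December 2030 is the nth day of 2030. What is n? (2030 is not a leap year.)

Days in months before December: 31 + 28 + 31 + 30 + 31 + 30 + 31 + 31 + 30 + 31 + 30 = 334.
Plus 6 days into December → day 340.

340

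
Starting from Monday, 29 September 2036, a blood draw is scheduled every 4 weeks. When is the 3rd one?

24 November 2036

The 3rd occurrence is 2 intervals after the first: 2 × 28 = 56 days after 29 September 2036.
September has 30 days — 1 day to the end of September leaves 55.
October has 31 days (24 left).
24 days into November → 24 November 2036.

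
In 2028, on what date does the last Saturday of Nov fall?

Nov 25, 2028

The first Saturday of Nov 2028 is Nov 4.
Nov 2028 has 30 days. Adding weeks: 4, 11, 18, 25 — the last one ≤ 30 is the 25th.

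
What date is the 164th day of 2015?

June 13, 2015

January has 31 days (164 − 31 = 133 remain).
February has 28 days (133 − 28 = 105 remain).
March has 31 days (105 − 31 = 74 remain).
April has 30 days (74 − 30 = 44 remain).
May has 31 days (44 − 31 = 13 remain).
13 into June → June 13.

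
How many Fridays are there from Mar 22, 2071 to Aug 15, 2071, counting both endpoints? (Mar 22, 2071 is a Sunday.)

21

Mar 22, 2071 is a Sunday; the first Friday on or after it is Mar 27, 2071 (5 days later).
From Mar 27, 2071 to Aug 15, 2071: 4 + 30 + 31 + 30 + 31 + 15 = 141 days (rest of Mar, Apr, May, Jun, Jul, Aug).
141 ÷ 7 = 20 full weeks with remainder 1, so 20 more Fridays after the first → 21.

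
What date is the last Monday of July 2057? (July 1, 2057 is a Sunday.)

July 2057 begins on a Sunday, so the first Monday is July 2 (1 day later).
July 2057 has 31 days. Adding weeks: 2, 9, 16, 23, 30 — the last one ≤ 31 is the 30th.

July 30, 2057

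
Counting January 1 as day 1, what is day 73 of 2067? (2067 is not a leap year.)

March 14, 2067

January has 31 days (73 − 31 = 42 remain).
February has 28 days (42 − 28 = 14 remain).
14 into March → March 14.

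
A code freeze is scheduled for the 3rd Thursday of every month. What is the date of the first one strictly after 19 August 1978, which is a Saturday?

21 September 1978

August 1978 starts on a Tuesday; its first Thursday is the 3rd, so the 3rd Thursday is the 17th — 17 August 1978.
That is not after 19 August 1978, so look at September 1978.
September 1978 starts on a Friday; its first Thursday is the 7th, so the 3rd Thursday is the 21st — 21 September 1978.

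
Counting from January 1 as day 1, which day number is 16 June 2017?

Days in months before June: 31 + 28 + 31 + 30 + 31 = 151.
Plus 16 days into June → day 167.

167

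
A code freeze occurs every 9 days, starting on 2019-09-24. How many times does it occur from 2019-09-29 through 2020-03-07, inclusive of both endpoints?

Occurrences land 9·i days after 2019-09-24 for i = 0, 1, 2, …
2019-09-29 is 5 days after the start; 5 ÷ 9 = 0 remainder 5; since the remainder is 5, round up to i = 1. First occurrence in the window: #2 on 2019-10-03 (1×9 = 9 days in).
2020-03-07 is 165 days after the start; 165 ÷ 9 = 18 remainder 3. Last occurrence in the window: #19 on 2020-03-04.
Occurrences #2 through #19: 18 in total.

18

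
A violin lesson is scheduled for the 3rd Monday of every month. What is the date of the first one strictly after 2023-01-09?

2023-01-16

January 2023 starts on a Sunday; its first Monday is the 2nd, so the 3rd Monday is the 16th — 2023-01-16.
2023-01-16 is after 2023-01-09, so that is the next one.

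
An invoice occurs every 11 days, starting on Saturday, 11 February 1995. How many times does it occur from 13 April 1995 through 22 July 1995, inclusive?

Occurrences land 11·i days after 11 February 1995 for i = 0, 1, 2, …
13 April 1995 is 61 days after the start; 61 ÷ 11 = 5 remainder 6; since the remainder is 6, round up to i = 6. First occurrence in the window: #7 on 18 April 1995 (6×11 = 66 days in).
22 July 1995 is 161 days after the start; 161 ÷ 11 = 14 remainder 7. Last occurrence in the window: #15 on 15 July 1995.
Occurrences #7 through #15: 9 in total.

9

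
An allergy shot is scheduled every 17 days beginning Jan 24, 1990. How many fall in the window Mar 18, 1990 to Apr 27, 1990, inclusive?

2

Occurrences land 17·i days after Jan 24, 1990 for i = 0, 1, 2, …
Mar 18, 1990 is 53 days after the start; 53 ÷ 17 = 3 remainder 2; since the remainder is 2, round up to i = 4. First occurrence in the window: #5 on Apr 2, 1990 (4×17 = 68 days in).
Apr 27, 1990 is 93 days after the start; 93 ÷ 17 = 5 remainder 8. Last occurrence in the window: #6 on Apr 19, 1990.
Occurrences #5 through #6: 2 in total.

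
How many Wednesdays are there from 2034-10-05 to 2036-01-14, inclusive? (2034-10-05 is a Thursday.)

66

2034-10-05 is a Thursday; the first Wednesday on or after it is 2034-10-11 (6 days later).
From 2034-10-11 to 2036-01-14: 81 + 365 + 14 = 460 days (rest of 2034, 2035, to 2036-01-14 in 2036).
460 ÷ 7 = 65 full weeks with remainder 5, so 65 more Wednesdays after the first → 66.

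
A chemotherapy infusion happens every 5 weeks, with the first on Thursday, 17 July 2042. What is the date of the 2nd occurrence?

The 2nd occurrence is 1 interval after the first: 1 × 35 = 35 days after 17 July 2042.
July has 31 days — 14 days to the end of July leaves 21.
21 days into August → 21 August 2042.

21 August 2042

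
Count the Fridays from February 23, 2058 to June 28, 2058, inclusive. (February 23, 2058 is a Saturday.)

February 23, 2058 is a Saturday; the first Friday on or after it is March 1, 2058 (6 days later).
From March 1, 2058 to June 28, 2058: 30 + 30 + 31 + 28 = 119 days (rest of March, April, May, June).
119 ÷ 7 = 17 full weeks with remainder 0, so 17 more Fridays after the first → 18.

18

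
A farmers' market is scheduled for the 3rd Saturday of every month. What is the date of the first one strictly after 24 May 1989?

May 1989 starts on a Monday; its first Saturday is the 6th, so the 3rd Saturday is the 20th — 20 May 1989.
That is not after 24 May 1989, so look at June 1989.
June 1989 starts on a Thursday; its first Saturday is the 3rd, so the 3rd Saturday is the 17th — 17 June 1989.

17 June 1989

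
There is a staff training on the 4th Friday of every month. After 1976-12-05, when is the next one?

1976-12-24

December 1976 starts on a Wednesday; its first Friday is the 3rd, so the 4th Friday is the 24th — 1976-12-24.
1976-12-24 is after 1976-12-05, so that is the next one.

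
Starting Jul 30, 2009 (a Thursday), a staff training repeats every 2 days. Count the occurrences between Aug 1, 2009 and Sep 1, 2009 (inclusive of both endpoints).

Occurrences land 2·i days after Jul 30, 2009 for i = 0, 1, 2, …
Aug 1, 2009 is 2 days after the start; 2 ÷ 2 = 1 remainder 0. First occurrence in the window: #2 on Aug 1, 2009 (1×2 = 2 days in).
Sep 1, 2009 is 33 days after the start; 33 ÷ 2 = 16 remainder 1. Last occurrence in the window: #17 on Aug 31, 2009.
Occurrences #2 through #17: 16 in total.

16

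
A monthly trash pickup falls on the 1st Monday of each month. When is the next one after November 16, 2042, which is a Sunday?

December 1, 2042

November 2042 starts on a Saturday, so its 1st Monday is November 3, 2042 (2 days in).
That is not after November 16, 2042, so look at December 2042.
December 2042 starts on a Monday, so its 1st Monday is December 1, 2042.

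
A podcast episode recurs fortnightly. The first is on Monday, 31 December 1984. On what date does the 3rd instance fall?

28 January 1985

The 3rd occurrence is 2 intervals after the first: 2 × 14 = 28 days after 31 December 1984.
December has 31 days — 0 days to the end of December leaves 28.
28 days into January → 28 January 1985.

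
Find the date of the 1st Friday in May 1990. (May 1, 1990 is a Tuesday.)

May 1990 begins on a Tuesday, so the first Friday is May 4 (3 days later).

May 4, 1990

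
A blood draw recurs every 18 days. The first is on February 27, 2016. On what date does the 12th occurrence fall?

September 12, 2016

The 12th occurrence is 11 intervals after the first: 11 × 18 = 198 days after February 27, 2016.
February has 29 days — 2 days to the end of February leaves 196.
March has 31 days (165 left).
April has 30 days (135 left).
May has 31 days (104 left).
June has 30 days (74 left).
July has 31 days (43 left).
August has 31 days (12 left).
12 days into September → September 12, 2016.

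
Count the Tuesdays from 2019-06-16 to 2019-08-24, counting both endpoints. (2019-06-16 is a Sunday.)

2019-06-16 is a Sunday; the first Tuesday on or after it is 2019-06-18 (2 days later).
From 2019-06-18 to 2019-08-24: 12 + 31 + 24 = 67 days (rest of June, July, August).
67 ÷ 7 = 9 full weeks with remainder 4, so 9 more Tuesdays after the first → 10.

10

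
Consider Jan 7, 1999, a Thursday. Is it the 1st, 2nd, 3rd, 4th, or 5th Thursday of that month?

1st

Day 7 falls in week ⌈7/7⌉ of the month.
Days 1–7 hold the 1st Thursday, 8–14 the 2nd, 15–21 the 3rd, 22–28 the 4th, 29–31 the 5th.
7 is in the range for the 1st.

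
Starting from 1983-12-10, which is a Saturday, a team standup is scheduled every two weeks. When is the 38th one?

1985-05-11

The 38th occurrence is 37 intervals after the first: 37 × 14 = 518 days after 1983-12-10.
December has 31 days — 21 days to the end of December leaves 497.
1984 has 366 days (131 left).
January has 31 days (100 left).
February has 28 days (72 left).
March has 31 days (41 left).
April has 30 days (11 left).
11 days into May → 1985-05-11.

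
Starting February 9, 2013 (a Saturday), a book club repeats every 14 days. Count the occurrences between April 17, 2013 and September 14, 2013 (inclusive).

11

Occurrences land 14·i days after February 9, 2013 for i = 0, 1, 2, …
April 17, 2013 is 67 days after the start; 67 ÷ 14 = 4 remainder 11; since the remainder is 11, round up to i = 5. First occurrence in the window: #6 on April 20, 2013 (5×14 = 70 days in).
September 14, 2013 is 217 days after the start; 217 ÷ 14 = 15 remainder 7. Last occurrence in the window: #16 on September 7, 2013.
Occurrences #6 through #16: 11 in total.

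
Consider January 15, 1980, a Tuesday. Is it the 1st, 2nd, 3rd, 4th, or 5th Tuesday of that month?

3rd

Day 15 falls in week ⌈15/7⌉ of the month.
Days 1–7 hold the 1st Tuesday, 8–14 the 2nd, 15–21 the 3rd, 22–28 the 4th, 29–31 the 5th.
15 is in the range for the 3rd.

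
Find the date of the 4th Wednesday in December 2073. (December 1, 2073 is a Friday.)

2073-12-27

December 2073 begins on a Friday, so the first Wednesday is December 6 (5 days later).
The 4th Wednesday is 3 weeks later: 6 + 21 = 27.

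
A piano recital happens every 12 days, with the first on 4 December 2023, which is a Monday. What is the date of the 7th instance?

The 7th occurrence is 6 intervals after the first: 6 × 12 = 72 days after 4 December 2023.
December has 31 days — 27 days to the end of December leaves 45.
January has 31 days (14 left).
14 days into February → 14 February 2024.

14 February 2024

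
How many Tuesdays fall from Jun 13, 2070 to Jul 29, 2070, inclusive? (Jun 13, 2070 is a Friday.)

Jun 13, 2070 is a Friday; the first Tuesday on or after it is Jun 17, 2070 (4 days later).
From Jun 17, 2070 to Jul 29, 2070: 13 + 29 = 42 days (rest of Jun, Jul).
42 ÷ 7 = 6 full weeks with remainder 0, so 6 more Tuesdays after the first → 7.

7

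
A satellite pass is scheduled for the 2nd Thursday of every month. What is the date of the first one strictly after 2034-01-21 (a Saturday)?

January 2034 starts on a Sunday; its first Thursday is the 5th, so the 2nd Thursday is the 12th — 2034-01-12.
That is not after 2034-01-21, so look at February 2034.
February 2034 starts on a Wednesday; its first Thursday is the 2nd, so the 2nd Thursday is the 9th — 2034-02-09.

2034-02-09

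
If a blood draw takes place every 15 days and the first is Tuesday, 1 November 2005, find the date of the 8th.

The 8th occurrence is 7 intervals after the first: 7 × 15 = 105 days after 1 November 2005.
November has 30 days — 29 days to the end of November leaves 76.
December has 31 days (45 left).
January has 31 days (14 left).
14 days into February → 14 February 2006.

14 February 2006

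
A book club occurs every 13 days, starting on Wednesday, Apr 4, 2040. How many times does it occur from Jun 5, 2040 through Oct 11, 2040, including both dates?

10

Occurrences land 13·i days after Apr 4, 2040 for i = 0, 1, 2, …
Jun 5, 2040 is 62 days after the start; 62 ÷ 13 = 4 remainder 10; since the remainder is 10, round up to i = 5. First occurrence in the window: #6 on Jun 8, 2040 (5×13 = 65 days in).
Oct 11, 2040 is 190 days after the start; 190 ÷ 13 = 14 remainder 8. Last occurrence in the window: #15 on Oct 3, 2040.
Occurrences #6 through #15: 10 in total.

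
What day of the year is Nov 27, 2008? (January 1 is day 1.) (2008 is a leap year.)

332

Days in months before Nov: 31 + 29 + 31 + 30 + 31 + 30 + 31 + 31 + 30 + 31 = 305.
Plus 27 days into Nov → day 332.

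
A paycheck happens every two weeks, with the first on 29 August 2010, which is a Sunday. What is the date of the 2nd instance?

12 September 2010

The 2nd occurrence is 1 interval after the first: 1 × 14 = 14 days after 29 August 2010.
August has 31 days — 2 days to the end of August leaves 12.
12 days into September → 12 September 2010.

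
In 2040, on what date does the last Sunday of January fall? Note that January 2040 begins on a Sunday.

29 January 2040

January 2040 begins on a Sunday, so the first Sunday is January 1.
January 2040 has 31 days. Adding weeks: 1, 8, 15, 22, 29 — the last one ≤ 31 is the 29th.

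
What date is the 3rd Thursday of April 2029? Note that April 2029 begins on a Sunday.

April 19, 2029

April 2029 begins on a Sunday, so the first Thursday is April 5 (4 days later).
The 3rd Thursday is 2 weeks later: 5 + 14 = 19.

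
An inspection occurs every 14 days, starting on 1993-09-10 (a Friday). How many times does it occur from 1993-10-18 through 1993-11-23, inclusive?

Occurrences land 14·i days after 1993-09-10 for i = 0, 1, 2, …
1993-10-18 is 38 days after the start; 38 ÷ 14 = 2 remainder 10; since the remainder is 10, round up to i = 3. First occurrence in the window: #4 on 1993-10-22 (3×14 = 42 days in).
1993-11-23 is 74 days after the start; 74 ÷ 14 = 5 remainder 4. Last occurrence in the window: #6 on 1993-11-19.
Occurrences #4 through #6: 3 in total.

3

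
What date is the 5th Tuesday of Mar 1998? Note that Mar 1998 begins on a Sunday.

Mar 31, 1998

Mar 1998 begins on a Sunday, so the first Tuesday is Mar 3 (2 days later).
The 5th Tuesday is 4 weeks later: 3 + 28 = 31.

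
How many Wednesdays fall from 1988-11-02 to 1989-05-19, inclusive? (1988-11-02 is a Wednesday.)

1988-11-02 is a Wednesday; the first Wednesday on or after it is 1988-11-02.
From 1988-11-02 to 1989-05-19: 28 + 31 + 31 + 28 + 31 + 30 + 19 = 198 days (rest of November, December, January, February, March, April, May).
198 ÷ 7 = 28 full weeks with remainder 2, so 28 more Wednesdays after the first → 29.

29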